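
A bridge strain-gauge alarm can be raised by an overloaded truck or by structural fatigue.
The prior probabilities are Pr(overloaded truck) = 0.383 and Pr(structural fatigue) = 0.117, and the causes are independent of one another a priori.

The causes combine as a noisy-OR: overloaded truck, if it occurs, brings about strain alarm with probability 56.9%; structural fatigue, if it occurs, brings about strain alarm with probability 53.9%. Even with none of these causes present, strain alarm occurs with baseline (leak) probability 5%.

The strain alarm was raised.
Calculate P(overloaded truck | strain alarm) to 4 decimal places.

P(overloaded truck | strain alarm) ≈ 0.7768

Under noisy-OR, P(strain alarm | causes) = 1 − (1−0.05)·∏(1−qᵢ) over the active causes.
Enumerate the 4 (overloaded truck, structural fatigue) configurations and weight by the priors:
  P(strain alarm) = 0.05·0.617·0.883 + 0.56205·0.617·0.117 + 0.59055·0.383·0.883 + 0.811244·0.383·0.117
        = 0.027241 + 0.040574 + 0.199718 + 0.036353 = 0.303886
The terms with overloaded truck present sum to 0.236071, so
  P(overloaded truck | strain alarm) = 0.236071 / 0.303886 ≈ 0.7768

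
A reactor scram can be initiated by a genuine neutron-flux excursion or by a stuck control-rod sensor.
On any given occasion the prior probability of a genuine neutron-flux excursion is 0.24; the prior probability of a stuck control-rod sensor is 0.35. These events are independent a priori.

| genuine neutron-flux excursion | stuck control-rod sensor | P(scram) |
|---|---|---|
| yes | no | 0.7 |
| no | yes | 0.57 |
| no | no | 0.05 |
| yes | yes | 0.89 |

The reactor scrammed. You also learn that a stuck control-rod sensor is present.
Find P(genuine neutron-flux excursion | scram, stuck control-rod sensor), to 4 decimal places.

Sum P(scram|·) weighted by the priors over both values of genuine neutron-flux excursion:
  P(scram | stuck control-rod sensor) = 0.57·0.76 + 0.89·0.24
        = 0.433200 + 0.213600 = 0.646800
Keeping only the genuine neutron-flux excursion-present terms gives 0.213600, so
  P(genuine neutron-flux excursion | scram, stuck control-rod sensor) = 0.213600 / 0.646800 ≈ 0.3302

P(genuine neutron-flux excursion | scram, stuck control-rod sensor) ≈ 0.3302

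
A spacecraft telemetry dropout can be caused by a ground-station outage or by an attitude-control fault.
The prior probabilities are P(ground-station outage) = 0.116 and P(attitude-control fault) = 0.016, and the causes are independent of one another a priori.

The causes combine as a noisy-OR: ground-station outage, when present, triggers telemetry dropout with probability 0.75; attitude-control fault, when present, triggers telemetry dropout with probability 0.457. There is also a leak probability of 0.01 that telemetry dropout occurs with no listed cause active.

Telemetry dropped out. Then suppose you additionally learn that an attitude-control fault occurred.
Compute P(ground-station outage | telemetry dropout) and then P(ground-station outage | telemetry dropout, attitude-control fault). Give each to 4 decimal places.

P(ground-station outage | telemetry dropout) ≈ 0.8517; P(ground-station outage | telemetry dropout, attitude-control fault) ≈ 0.1972

Under noisy-OR, P(telemetry dropout | causes) = 1 − (1−0.01)·∏(1−qᵢ) over the active causes.
Sum P(telemetry dropout|·) weighted by the priors over the 4 (ground-station outage, attitude-control fault) configurations:
  P(telemetry dropout) = 0.01×0.884×0.984 + 0.46243×0.884×0.016 + 0.7525×0.116×0.984 + 0.865608×0.116×0.016
        = 0.008699 + 0.006541 + 0.085893 + 0.001607 = 0.102740
Keeping only the ground-station outage-present terms gives 0.087500, so
  P(ground-station outage | telemetry dropout) = 0.087500 / 0.102740 ≈ 0.8517

Now condition on the additional information:
By total probability over both values of ground-station outage:
  P(telemetry dropout | attitude-control fault) = 0.46243×0.884 + 0.865608×0.116
        = 0.408788 + 0.100411 = 0.509199
Configurations with ground-station outage contribute 0.100411, so
  P(ground-station outage | telemetry dropout, attitude-control fault) = 0.100411 / 0.509199 ≈ 0.1972
The drop from 0.8517 to 0.1972 is the explaining-away (discounting) effect.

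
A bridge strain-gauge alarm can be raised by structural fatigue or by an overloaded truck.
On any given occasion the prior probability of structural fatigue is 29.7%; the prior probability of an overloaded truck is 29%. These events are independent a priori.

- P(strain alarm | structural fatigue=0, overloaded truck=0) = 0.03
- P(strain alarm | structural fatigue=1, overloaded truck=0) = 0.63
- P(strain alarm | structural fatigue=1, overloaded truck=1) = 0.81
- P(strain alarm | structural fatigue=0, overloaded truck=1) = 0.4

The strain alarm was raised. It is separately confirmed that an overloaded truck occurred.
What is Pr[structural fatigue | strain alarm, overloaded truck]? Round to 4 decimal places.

Pr[structural fatigue | strain alarm, overloaded truck] ≈ 0.4611

Enumerate both values of structural fatigue and weight by the priors:
  P(strain alarm | overloaded truck) = 0.4×0.703 + 0.81×0.297
        = 0.281200 + 0.240570 = 0.521770
Configurations with structural fatigue contribute 0.240570, so
  P(structural fatigue | strain alarm, overloaded truck) = 0.240570 / 0.521770 ≈ 0.4611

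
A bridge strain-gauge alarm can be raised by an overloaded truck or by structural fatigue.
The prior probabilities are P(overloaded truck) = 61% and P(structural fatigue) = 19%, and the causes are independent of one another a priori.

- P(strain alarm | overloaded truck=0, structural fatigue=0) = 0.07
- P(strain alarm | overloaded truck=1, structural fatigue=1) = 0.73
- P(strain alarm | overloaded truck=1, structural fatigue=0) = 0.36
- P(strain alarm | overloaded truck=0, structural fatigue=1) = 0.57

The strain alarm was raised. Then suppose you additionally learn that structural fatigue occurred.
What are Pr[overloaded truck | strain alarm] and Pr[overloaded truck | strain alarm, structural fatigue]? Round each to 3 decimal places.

By total probability over the 4 (overloaded truck, structural fatigue) configurations:
  P(strain alarm) = 0.07·0.39·0.81 + 0.57·0.39·0.19 + 0.36·0.61·0.81 + 0.73·0.61·0.19
        = 0.022113 + 0.042237 + 0.177876 + 0.084607 = 0.326833
Configurations with overloaded truck contribute 0.262483, so
  P(overloaded truck | strain alarm) = 0.262483 / 0.326833 ≈ 0.803

Now also conditioning on structural fatigue=true:
P(strain alarm | structural fatigue) = 0.57*0.39 + 0.73*0.61 = 0.222300 + 0.445300 = 0.667600
The overloaded truck-present share is 0.73*0.61 = 0.445300.
So P(overloaded truck | strain alarm, structural fatigue) = 0.445300/0.667600 ≈ 0.667.
— structural fatigue explains away the evidence for overloaded truck.

Pr[overloaded truck | strain alarm] ≈ 0.803; Pr[overloaded truck | strain alarm, structural fatigue] ≈ 0.667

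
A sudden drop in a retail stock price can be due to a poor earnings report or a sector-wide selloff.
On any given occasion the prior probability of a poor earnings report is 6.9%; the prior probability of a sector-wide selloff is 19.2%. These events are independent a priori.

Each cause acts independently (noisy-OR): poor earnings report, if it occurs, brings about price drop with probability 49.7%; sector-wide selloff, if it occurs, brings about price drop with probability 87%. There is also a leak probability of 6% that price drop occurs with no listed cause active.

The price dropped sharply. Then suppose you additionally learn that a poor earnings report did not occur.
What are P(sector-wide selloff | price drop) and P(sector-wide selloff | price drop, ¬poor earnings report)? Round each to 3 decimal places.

Under noisy-OR, P(price drop | causes) = 1 − (1−0.06)·∏(1−qᵢ) over the active causes.
P(price drop) = 0.06*0.931*0.808 + 0.8778*0.931*0.192 + 0.52718*0.069*0.808 + 0.938533*0.069*0.192 = 0.045135 + 0.156909 + 0.029391 + 0.012434 = 0.243869
The sector-wide selloff-present share is 0.156909 + 0.012434 = 0.169343.
Hence the posterior is 0.169343/0.243869 ≈ 0.694.

Now also conditioning on poor earnings report≠true:
By total probability over both values of sector-wide selloff:
  P(price drop | ¬poor earnings report) = 0.06·0.808 + 0.8778·0.192
        = 0.048480 + 0.168538 = 0.217018
Configurations with sector-wide selloff contribute 0.168538, so
  P(sector-wide selloff | price drop, ¬poor earnings report) = 0.168538 / 0.217018 ≈ 0.777

P(sector-wide selloff | price drop) ≈ 0.694; P(sector-wide selloff | price drop, ¬poor earnings report) ≈ 0.777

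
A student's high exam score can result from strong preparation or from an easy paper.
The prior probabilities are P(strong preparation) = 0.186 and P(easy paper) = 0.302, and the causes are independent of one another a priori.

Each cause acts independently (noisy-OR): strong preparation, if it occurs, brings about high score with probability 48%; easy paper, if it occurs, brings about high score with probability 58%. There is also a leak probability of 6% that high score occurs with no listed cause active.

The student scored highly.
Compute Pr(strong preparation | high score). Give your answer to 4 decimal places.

Pr(strong preparation | high score) ≈ 0.3777

Under noisy-OR, P(high score | causes) = 1 − (1−0.06)·∏(1−qᵢ) over the active causes.
P(high score) = 0.06*0.814*0.698 + 0.6052*0.814*0.302 + 0.5112*0.186*0.698 + 0.794704*0.186*0.302 = 0.034090 + 0.148775 + 0.066368 + 0.044640 = 0.293873
Of this, 0.111008 comes from 0.066368 + 0.044640 (the strong preparation=true cases).
P(strong preparation | high score) = 0.111008 / 0.293873 ≈ 0.3777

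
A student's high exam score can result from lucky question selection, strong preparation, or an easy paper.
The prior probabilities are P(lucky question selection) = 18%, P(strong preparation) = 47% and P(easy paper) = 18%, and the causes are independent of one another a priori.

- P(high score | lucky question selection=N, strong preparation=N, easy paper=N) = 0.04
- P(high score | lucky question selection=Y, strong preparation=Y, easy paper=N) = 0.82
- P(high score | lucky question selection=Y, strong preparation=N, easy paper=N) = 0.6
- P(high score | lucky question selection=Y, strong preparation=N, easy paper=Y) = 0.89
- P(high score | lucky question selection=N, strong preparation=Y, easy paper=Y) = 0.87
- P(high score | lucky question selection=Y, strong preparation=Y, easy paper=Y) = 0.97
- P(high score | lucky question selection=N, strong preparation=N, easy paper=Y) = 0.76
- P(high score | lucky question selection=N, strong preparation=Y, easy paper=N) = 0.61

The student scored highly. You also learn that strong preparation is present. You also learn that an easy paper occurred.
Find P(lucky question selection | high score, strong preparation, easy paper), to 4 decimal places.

For the numerator, keep only lucky question selection=true terms: 0.97·0.18 = 0.174600
The normalizing constant is 0.87·0.82 + 0.97·0.18 = 0.888000
P(lucky question selection | high score, strong preparation, easy paper) = 0.174600/0.888000 ≈ 0.1966

P(lucky question selection | high score, strong preparation, easy paper) ≈ 0.1966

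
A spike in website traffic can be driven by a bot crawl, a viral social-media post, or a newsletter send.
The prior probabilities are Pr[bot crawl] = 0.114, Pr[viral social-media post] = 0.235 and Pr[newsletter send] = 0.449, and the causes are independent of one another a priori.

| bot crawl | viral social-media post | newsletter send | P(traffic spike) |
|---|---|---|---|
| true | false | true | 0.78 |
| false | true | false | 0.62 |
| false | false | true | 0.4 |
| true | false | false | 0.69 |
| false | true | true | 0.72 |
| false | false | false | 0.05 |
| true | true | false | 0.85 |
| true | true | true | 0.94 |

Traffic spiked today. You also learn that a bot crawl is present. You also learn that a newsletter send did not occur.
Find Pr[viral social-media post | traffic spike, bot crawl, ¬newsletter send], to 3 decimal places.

Pr[viral social-media post | traffic spike, bot crawl, ¬newsletter send] ≈ 0.275

P(traffic spike | bot crawl, ¬newsletter send) = 0.69·0.765 + 0.85·0.235 = 0.527850 + 0.199750 = 0.727600
The viral social-media post-present share is 0.85·0.235 = 0.199750.
So P(viral social-media post | traffic spike, bot crawl, ¬newsletter send) = 0.199750/0.727600 ≈ 0.275.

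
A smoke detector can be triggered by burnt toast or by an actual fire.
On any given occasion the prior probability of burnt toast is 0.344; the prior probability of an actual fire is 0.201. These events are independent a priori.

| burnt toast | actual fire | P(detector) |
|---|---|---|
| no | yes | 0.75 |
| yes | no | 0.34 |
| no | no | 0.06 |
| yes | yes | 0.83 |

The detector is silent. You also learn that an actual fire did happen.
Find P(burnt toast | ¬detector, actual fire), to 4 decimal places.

P(¬detector | actual fire) = 0.25×0.656 + 0.17×0.344 = 0.164000 + 0.058480 = 0.222480
Of this, 0.058480 comes from 0.17×0.344 (the burnt toast=true cases).
Hence the posterior is 0.058480/0.222480 ≈ 0.2629.

P(burnt toast | ¬detector, actual fire) ≈ 0.2629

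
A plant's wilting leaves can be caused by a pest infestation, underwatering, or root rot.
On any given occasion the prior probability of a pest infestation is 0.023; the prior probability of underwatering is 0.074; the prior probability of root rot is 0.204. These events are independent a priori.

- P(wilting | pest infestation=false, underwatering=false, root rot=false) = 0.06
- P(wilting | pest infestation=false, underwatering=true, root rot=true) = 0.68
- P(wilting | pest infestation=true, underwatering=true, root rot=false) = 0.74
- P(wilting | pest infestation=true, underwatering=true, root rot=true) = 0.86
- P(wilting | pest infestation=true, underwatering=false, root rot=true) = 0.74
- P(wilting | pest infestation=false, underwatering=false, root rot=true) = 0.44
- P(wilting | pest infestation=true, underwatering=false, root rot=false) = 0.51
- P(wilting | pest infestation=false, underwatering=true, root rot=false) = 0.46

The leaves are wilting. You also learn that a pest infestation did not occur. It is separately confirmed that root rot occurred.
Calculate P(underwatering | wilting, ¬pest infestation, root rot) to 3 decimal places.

Sum P(wilting|·) weighted by the priors over both values of underwatering:
  P(wilting | ¬pest infestation, root rot) = 0.44*0.926 + 0.68*0.074
        = 0.407440 + 0.050320 = 0.457760
Keeping only the underwatering-present terms gives 0.050320, so
  P(underwatering | wilting, ¬pest infestation, root rot) = 0.050320 / 0.457760 ≈ 0.110

P(underwatering | wilting, ¬pest infestation, root rot) ≈ 0.110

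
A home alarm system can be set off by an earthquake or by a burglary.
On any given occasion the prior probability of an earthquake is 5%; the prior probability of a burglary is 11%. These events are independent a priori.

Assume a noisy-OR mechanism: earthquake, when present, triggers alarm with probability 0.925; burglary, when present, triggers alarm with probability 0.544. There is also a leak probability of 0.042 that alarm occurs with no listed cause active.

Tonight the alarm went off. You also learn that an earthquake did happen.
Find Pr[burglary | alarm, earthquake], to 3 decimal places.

Pr[burglary | alarm, earthquake] ≈ 0.114

Under noisy-OR, P(alarm | causes) = 1 − (1−0.042)·∏(1−qᵢ) over the active causes.
P(alarm | earthquake) = 0.92815·0.89 + 0.967236·0.11 = 0.826053 + 0.106396 = 0.932449
The burglary-present share is 0.967236·0.11 = 0.106396.
P(burglary | alarm, earthquake) = 0.106396 / 0.932449 ≈ 0.114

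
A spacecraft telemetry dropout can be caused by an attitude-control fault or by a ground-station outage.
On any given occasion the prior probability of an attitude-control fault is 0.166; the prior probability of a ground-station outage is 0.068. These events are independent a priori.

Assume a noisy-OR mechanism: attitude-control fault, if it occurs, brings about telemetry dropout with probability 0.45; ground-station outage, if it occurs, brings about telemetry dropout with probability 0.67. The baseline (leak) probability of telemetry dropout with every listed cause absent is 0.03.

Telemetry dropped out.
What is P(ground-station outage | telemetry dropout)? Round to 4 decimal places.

P(ground-station outage | telemetry dropout) ≈ 0.3339

Under noisy-OR, P(telemetry dropout | causes) = 1 − (1−0.03)·∏(1−qᵢ) over the active causes.
For the numerator, keep only ground-station outage=true terms: 0.038558 + 0.009301 = 0.047859
Normalizer over all consistent configurations: 0.03*0.834*0.932 + 0.6799*0.834*0.068 + 0.4665*0.166*0.932 + 0.823945*0.166*0.068 = 0.143351
Posterior = 0.047859 / 0.143351 ≈ 0.3339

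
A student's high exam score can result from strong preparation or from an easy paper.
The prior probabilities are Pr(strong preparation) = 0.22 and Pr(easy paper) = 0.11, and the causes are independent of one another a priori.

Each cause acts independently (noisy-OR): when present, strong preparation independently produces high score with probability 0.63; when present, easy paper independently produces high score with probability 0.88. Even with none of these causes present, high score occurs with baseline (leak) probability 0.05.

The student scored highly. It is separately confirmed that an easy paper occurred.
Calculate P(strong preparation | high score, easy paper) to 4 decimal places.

Under noisy-OR, P(high score | causes) = 1 − (1−0.05)·∏(1−qᵢ) over the active causes.
Weight on strong preparation=true, given the evidence: 0.95782*0.22 = 0.210720
Normalizer over all consistent configurations: 0.886*0.78 + 0.95782*0.22 = 0.901800
Posterior = 0.210720 / 0.901800 ≈ 0.2337

P(strong preparation | high score, easy paper) ≈ 0.2337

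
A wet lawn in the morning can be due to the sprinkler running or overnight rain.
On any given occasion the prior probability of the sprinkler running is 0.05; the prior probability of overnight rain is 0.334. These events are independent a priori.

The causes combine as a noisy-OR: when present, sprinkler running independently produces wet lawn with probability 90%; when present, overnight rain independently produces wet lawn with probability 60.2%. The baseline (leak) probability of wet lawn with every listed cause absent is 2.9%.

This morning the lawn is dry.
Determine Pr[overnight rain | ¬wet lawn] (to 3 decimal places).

Pr[overnight rain | ¬wet lawn] ≈ 0.166

Under noisy-OR, P(wet lawn | causes) = 1 − (1−0.029)·∏(1−qᵢ) over the active causes.
Numerator (weight on configurations with overnight rain): 0.122623 + 0.000645 = 0.123268
Denominator P(¬wet lawn): 0.971*0.95*0.666 + 0.386458*0.95*0.334 + 0.0971*0.05*0.666 + 0.038646*0.05*0.334 = 0.740853
Posterior = 0.123268 / 0.740853 ≈ 0.166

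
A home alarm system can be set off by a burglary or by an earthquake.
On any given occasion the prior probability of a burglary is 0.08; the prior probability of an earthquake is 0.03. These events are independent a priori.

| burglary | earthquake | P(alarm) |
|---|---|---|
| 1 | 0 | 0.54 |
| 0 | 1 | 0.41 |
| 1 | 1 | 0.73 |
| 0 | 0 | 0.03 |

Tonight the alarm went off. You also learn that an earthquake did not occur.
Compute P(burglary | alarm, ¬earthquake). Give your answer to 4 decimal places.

Enumerate both values of burglary and weight by the priors:
  P(alarm | ¬earthquake) = 0.03*0.92 + 0.54*0.08
        = 0.027600 + 0.043200 = 0.070800
The terms with burglary present sum to 0.043200, so
  P(burglary | alarm, ¬earthquake) = 0.043200 / 0.070800 ≈ 0.6102

P(burglary | alarm, ¬earthquake) ≈ 0.6102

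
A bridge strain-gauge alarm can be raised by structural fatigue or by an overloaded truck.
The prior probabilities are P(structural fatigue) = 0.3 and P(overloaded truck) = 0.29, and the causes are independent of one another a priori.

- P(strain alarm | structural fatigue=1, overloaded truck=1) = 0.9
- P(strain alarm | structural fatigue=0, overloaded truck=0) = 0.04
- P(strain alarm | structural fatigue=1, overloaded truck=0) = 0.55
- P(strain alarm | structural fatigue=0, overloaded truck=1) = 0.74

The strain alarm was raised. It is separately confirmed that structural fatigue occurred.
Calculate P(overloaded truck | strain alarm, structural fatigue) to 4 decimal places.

Numerator (weight on configurations with overloaded truck): 0.9*0.29 = 0.261000
Normalizer over all consistent configurations: 0.55*0.71 + 0.9*0.29 = 0.651500
P(overloaded truck | strain alarm, structural fatigue) = 0.261000/0.651500 ≈ 0.4006

P(overloaded truck | strain alarm, structural fatigue) ≈ 0.4006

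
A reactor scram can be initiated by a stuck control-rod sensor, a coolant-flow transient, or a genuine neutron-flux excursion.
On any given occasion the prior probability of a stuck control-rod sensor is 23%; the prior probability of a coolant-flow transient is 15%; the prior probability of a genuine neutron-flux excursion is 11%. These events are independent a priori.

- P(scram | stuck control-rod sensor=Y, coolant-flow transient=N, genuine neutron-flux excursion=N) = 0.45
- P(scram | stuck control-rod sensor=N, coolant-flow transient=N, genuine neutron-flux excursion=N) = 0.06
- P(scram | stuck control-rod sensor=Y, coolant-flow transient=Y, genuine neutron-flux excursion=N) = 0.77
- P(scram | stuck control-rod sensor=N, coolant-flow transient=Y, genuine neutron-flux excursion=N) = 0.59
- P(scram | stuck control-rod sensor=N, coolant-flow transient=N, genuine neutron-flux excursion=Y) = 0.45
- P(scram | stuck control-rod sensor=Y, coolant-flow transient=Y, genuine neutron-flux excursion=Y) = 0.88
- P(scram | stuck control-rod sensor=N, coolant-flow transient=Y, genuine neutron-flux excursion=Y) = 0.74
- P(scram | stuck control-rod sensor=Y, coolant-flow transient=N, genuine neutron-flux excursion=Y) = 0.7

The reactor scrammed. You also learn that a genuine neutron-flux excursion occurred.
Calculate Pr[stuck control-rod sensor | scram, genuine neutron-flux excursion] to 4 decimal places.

Pr[stuck control-rod sensor | scram, genuine neutron-flux excursion] ≈ 0.3056

For the numerator, keep only stuck control-rod sensor=true terms: 0.136850 + 0.030360 = 0.167210
Normalizer over all consistent configurations: 0.45·0.77·0.85 + 0.74·0.77·0.15 + 0.7·0.23·0.85 + 0.88·0.23·0.15 = 0.547205
Posterior = 0.167210 / 0.547205 ≈ 0.3056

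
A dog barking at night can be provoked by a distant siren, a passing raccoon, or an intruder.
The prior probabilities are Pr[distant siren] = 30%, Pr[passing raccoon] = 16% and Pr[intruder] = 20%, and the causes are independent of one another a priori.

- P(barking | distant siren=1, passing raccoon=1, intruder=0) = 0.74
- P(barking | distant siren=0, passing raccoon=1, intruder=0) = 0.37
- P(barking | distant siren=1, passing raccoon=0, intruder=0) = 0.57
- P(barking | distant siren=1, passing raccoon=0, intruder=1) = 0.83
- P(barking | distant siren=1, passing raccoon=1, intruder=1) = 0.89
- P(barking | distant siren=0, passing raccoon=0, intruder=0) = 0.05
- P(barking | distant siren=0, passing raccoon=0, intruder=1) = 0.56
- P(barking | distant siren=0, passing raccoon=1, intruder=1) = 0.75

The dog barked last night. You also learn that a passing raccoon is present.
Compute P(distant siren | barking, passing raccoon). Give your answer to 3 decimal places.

P(distant siren | barking, passing raccoon) ≈ 0.425

P(barking | passing raccoon) = 0.37*0.7*0.8 + 0.75*0.7*0.2 + 0.74*0.3*0.8 + 0.89*0.3*0.2 = 0.207200 + 0.105000 + 0.177600 + 0.053400 = 0.543200
Of this, 0.231000 comes from 0.177600 + 0.053400 (the distant siren=true cases).
P(distant siren | barking, passing raccoon) = 0.231000 / 0.543200 ≈ 0.425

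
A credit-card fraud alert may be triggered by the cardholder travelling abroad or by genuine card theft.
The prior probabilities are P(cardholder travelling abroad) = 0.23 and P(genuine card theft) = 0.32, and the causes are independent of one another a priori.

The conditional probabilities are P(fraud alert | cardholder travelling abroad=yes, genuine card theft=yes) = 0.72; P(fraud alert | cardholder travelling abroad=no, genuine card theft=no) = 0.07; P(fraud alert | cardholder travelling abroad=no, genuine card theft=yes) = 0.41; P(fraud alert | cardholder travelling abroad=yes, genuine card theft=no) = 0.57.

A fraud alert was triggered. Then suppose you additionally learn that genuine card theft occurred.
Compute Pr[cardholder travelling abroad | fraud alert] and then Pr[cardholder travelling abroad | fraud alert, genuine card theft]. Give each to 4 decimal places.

P(fraud alert) = 0.07×0.77×0.68 + 0.41×0.77×0.32 + 0.57×0.23×0.68 + 0.72×0.23×0.32 = 0.036652 + 0.101024 + 0.089148 + 0.052992 = 0.279816
Of this, 0.142140 comes from 0.089148 + 0.052992 (the cardholder travelling abroad=true cases).
P(cardholder travelling abroad | fraud alert) = 0.142140 / 0.279816 ≈ 0.5080

With the extra evidence:
Sum P(fraud alert|·) weighted by the priors over both values of cardholder travelling abroad:
  P(fraud alert | genuine card theft) = 0.41*0.77 + 0.72*0.23
        = 0.315700 + 0.165600 = 0.481300
The terms with cardholder travelling abroad present sum to 0.165600, so
  P(cardholder travelling abroad | fraud alert, genuine card theft) = 0.165600 / 0.481300 ≈ 0.3441
— genuine card theft explains away the evidence for cardholder travelling abroad.

Pr[cardholder travelling abroad | fraud alert] ≈ 0.5080; Pr[cardholder travelling abroad | fraud alert, genuine card theft] ≈ 0.3441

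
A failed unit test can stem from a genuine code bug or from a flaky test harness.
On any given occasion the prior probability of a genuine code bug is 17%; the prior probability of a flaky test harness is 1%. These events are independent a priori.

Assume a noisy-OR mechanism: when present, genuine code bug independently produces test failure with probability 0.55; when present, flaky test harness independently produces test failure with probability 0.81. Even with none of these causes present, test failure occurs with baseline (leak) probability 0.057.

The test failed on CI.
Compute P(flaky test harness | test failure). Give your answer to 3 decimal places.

Under noisy-OR, P(test failure | causes) = 1 − (1−0.057)·∏(1−qᵢ) over the active causes.
P(test failure) = 0.057*0.83*0.99 + 0.82083*0.83*0.01 + 0.57565*0.17*0.99 + 0.919374*0.17*0.01 = 0.046837 + 0.006813 + 0.096882 + 0.001563 = 0.152095
Restricting to configurations with flaky test harness present: 0.006813 + 0.001563 = 0.008376.
So P(flaky test harness | test failure) = 0.008376/0.152095 ≈ 0.055.

P(flaky test harness | test failure) ≈ 0.055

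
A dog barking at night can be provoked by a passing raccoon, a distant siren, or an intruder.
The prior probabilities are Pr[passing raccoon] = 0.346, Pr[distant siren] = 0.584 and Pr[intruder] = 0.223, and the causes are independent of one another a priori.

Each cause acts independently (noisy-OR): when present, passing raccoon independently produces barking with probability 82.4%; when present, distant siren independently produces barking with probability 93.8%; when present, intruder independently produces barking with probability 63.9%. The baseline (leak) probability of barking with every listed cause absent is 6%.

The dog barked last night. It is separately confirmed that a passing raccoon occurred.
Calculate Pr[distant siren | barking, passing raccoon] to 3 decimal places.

Under noisy-OR, P(barking | causes) = 1 − (1−0.06)·∏(1−qᵢ) over the active causes.
Enumerate the 4 (distant siren, intruder) configurations and weight by the priors:
  P(barking | passing raccoon) = 0.83456×0.416×0.777 + 0.940276×0.416×0.223 + 0.989743×0.584×0.777 + 0.996297×0.584×0.223
        = 0.269756 + 0.087228 + 0.449114 + 0.129750 = 0.935848
Keeping only the distant siren-present terms gives 0.578864, so
  P(distant siren | barking, passing raccoon) = 0.578864 / 0.935848 ≈ 0.619

Pr[distant siren | barking, passing raccoon] ≈ 0.619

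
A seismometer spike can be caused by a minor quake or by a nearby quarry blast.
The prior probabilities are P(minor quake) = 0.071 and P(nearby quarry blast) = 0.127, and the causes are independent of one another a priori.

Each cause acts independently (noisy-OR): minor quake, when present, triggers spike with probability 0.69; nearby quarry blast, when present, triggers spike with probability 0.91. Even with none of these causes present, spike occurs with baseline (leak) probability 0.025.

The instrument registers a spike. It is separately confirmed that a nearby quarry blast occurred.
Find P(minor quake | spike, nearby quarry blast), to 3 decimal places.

Under noisy-OR, P(spike | causes) = 1 − (1−0.025)·∏(1−qᵢ) over the active causes.
P(spike | nearby quarry blast) = 0.91225·0.929 + 0.972797·0.071 = 0.847480 + 0.069069 = 0.916549
Restricting to configurations with minor quake present: 0.972797·0.071 = 0.069069.
So P(minor quake | spike, nearby quarry blast) = 0.069069/0.916549 ≈ 0.075.

P(minor quake | spike, nearby quarry blast) ≈ 0.075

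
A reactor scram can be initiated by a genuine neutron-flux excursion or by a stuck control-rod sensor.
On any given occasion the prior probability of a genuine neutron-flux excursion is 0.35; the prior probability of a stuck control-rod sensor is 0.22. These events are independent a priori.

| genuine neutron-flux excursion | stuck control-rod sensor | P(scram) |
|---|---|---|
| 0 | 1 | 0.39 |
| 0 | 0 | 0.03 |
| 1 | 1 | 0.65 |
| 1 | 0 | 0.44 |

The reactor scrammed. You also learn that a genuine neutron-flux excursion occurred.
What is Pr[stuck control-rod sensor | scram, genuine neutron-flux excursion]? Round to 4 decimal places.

P(scram | genuine neutron-flux excursion) = 0.44*0.78 + 0.65*0.22 = 0.343200 + 0.143000 = 0.486200
Restricting to configurations with stuck control-rod sensor present: 0.65*0.22 = 0.143000.
Hence the posterior is 0.143000/0.486200 ≈ 0.2941.

Pr[stuck control-rod sensor | scram, genuine neutron-flux excursion] ≈ 0.2941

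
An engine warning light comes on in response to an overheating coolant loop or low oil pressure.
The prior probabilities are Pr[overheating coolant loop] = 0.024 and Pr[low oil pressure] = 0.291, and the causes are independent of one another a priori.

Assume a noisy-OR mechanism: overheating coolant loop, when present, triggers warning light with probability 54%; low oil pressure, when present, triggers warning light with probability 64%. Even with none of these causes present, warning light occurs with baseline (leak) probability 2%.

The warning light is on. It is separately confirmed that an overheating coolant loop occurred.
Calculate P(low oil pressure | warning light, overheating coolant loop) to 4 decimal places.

P(low oil pressure | warning light, overheating coolant loop) ≈ 0.3850

Under noisy-OR, P(warning light | causes) = 1 − (1−0.02)·∏(1−qᵢ) over the active causes.
Weight on low oil pressure=true, given the evidence: 0.837712×0.291 = 0.243774
Normalizer over all consistent configurations: 0.5492×0.709 + 0.837712×0.291 = 0.633157
Posterior = 0.243774 / 0.633157 ≈ 0.3850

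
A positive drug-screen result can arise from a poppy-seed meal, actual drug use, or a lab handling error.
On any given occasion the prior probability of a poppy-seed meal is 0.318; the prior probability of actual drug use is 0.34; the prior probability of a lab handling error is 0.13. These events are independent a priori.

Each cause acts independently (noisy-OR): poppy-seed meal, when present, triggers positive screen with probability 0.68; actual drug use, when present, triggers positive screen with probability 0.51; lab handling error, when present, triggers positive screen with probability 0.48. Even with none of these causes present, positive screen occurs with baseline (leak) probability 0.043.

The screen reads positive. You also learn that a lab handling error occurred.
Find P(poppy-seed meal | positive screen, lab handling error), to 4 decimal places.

Under noisy-OR, P(positive screen | causes) = 1 − (1−0.043)·∏(1−qᵢ) over the active causes.
P(positive screen | lab handling error) = 0.50236×0.682×0.66 + 0.756156×0.682×0.34 + 0.840755×0.318×0.66 + 0.92197×0.318×0.34 = 0.226122 + 0.175337 + 0.176458 + 0.099683 = 0.677600
Restricting to configurations with poppy-seed meal present: 0.176458 + 0.099683 = 0.276141.
P(poppy-seed meal | positive screen, lab handling error) = 0.276141 / 0.677600 ≈ 0.4075

P(poppy-seed meal | positive screen, lab handling error) ≈ 0.4075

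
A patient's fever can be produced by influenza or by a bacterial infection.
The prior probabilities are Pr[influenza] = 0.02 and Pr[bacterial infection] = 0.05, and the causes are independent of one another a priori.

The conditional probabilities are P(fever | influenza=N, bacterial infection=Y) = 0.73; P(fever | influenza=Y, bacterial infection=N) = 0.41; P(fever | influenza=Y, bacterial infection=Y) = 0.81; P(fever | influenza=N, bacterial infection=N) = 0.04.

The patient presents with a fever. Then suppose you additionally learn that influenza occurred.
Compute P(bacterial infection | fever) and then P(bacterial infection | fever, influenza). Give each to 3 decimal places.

P(bacterial infection | fever) ≈ 0.448; P(bacterial infection | fever, influenza) ≈ 0.094

Enumerate the 4 (influenza, bacterial infection) configurations and weight by the priors:
  P(fever) = 0.04×0.98×0.95 + 0.73×0.98×0.05 + 0.41×0.02×0.95 + 0.81×0.02×0.05
        = 0.037240 + 0.035770 + 0.007790 + 0.000810 = 0.081610
Keeping only the bacterial infection-present terms gives 0.036580, so
  P(bacterial infection | fever) = 0.036580 / 0.081610 ≈ 0.448

Now also conditioning on influenza=true:
Sum P(fever|·) weighted by the priors over both values of bacterial infection:
  P(fever | influenza) = 0.41×0.95 + 0.81×0.05
        = 0.389500 + 0.040500 = 0.430000
Configurations with bacterial infection contribute 0.040500, so
  P(bacterial infection | fever, influenza) = 0.040500 / 0.430000 ≈ 0.094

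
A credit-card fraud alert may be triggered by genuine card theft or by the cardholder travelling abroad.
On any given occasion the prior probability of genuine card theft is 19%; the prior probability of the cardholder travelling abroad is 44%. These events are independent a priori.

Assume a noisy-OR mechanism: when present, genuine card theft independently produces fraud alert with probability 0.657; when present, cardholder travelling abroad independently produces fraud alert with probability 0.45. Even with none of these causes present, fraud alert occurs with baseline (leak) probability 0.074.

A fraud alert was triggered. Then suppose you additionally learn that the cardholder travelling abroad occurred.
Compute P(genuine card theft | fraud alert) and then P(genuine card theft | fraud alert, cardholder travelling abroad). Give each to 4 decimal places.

Under noisy-OR, P(fraud alert | causes) = 1 − (1−0.074)·∏(1−qᵢ) over the active causes.
Weight on genuine card theft=true, given the evidence: 0.072605 + 0.068996 = 0.141601
Denominator P(fraud alert): 0.074·0.81·0.56 + 0.4907·0.81·0.44 + 0.682382·0.19·0.56 + 0.82531·0.19·0.44 = 0.350052
Posterior = 0.141601 / 0.350052 ≈ 0.4045

Now condition on the additional information:
P(fraud alert | cardholder travelling abroad) = 0.4907×0.81 + 0.82531×0.19 = 0.397467 + 0.156809 = 0.554276
Restricting to configurations with genuine card theft present: 0.82531×0.19 = 0.156809.
P(genuine card theft | fraud alert, cardholder travelling abroad) = 0.156809 / 0.554276 ≈ 0.2829
Conditioning on cardholder travelling abroad lowers the posterior on genuine card theft: the classic explaining-away effect in a common-effect structure.

P(genuine card theft | fraud alert) ≈ 0.4045; P(genuine card theft | fraud alert, cardholder travelling abroad) ≈ 0.2829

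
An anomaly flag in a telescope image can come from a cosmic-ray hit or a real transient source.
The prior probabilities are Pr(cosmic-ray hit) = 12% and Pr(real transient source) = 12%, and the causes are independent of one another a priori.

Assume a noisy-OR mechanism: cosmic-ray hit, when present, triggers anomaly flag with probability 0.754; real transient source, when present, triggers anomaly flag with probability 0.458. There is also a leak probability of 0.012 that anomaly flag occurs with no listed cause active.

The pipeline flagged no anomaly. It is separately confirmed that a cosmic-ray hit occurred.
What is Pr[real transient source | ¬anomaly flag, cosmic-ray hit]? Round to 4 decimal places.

Under noisy-OR, P(anomaly flag | causes) = 1 − (1−0.012)·∏(1−qᵢ) over the active causes.
P(¬anomaly flag | cosmic-ray hit) = 0.243048·0.88 + 0.131732·0.12 = 0.213882 + 0.015808 = 0.229690
The real transient source-present share is 0.131732·0.12 = 0.015808.
Hence the posterior is 0.015808/0.229690 ≈ 0.0688.

Pr[real transient source | ¬anomaly flag, cosmic-ray hit] ≈ 0.0688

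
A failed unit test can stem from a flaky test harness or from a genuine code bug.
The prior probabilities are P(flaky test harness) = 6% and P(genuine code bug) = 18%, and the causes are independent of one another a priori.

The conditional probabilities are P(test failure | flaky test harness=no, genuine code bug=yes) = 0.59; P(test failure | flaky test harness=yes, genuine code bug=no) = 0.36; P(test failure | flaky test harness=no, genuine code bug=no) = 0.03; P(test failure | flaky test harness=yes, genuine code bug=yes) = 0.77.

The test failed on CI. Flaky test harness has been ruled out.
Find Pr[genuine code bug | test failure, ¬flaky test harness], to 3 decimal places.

Pr[genuine code bug | test failure, ¬flaky test harness] ≈ 0.812

By total probability over both values of genuine code bug:
  P(test failure | ¬flaky test harness) = 0.03*0.82 + 0.59*0.18
        = 0.024600 + 0.106200 = 0.130800
Configurations with genuine code bug contribute 0.106200, so
  P(genuine code bug | test failure, ¬flaky test harness) = 0.106200 / 0.130800 ≈ 0.812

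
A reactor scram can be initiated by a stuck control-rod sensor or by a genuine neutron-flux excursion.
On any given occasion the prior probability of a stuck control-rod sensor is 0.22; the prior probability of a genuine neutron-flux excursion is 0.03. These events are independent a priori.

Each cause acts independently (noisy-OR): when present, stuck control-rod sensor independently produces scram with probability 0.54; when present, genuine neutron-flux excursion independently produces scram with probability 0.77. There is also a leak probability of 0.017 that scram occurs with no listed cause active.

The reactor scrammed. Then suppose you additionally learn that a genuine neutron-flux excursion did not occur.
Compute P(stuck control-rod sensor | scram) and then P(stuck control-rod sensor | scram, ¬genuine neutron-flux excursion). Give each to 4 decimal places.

P(stuck control-rod sensor | scram) ≈ 0.7986; P(stuck control-rod sensor | scram, ¬genuine neutron-flux excursion) ≈ 0.9009

Under noisy-OR, P(scram | causes) = 1 − (1−0.017)·∏(1−qᵢ) over the active causes.
P(scram) = 0.017*0.78*0.97 + 0.77391*0.78*0.03 + 0.54782*0.22*0.97 + 0.895999*0.22*0.03 = 0.012862 + 0.018109 + 0.116905 + 0.005914 = 0.153790
The stuck control-rod sensor-present share is 0.116905 + 0.005914 = 0.122819.
So P(stuck control-rod sensor | scram) = 0.122819/0.153790 ≈ 0.7986.

With the extra evidence:
P(scram | ¬genuine neutron-flux excursion) = 0.017·0.78 + 0.54782·0.22 = 0.013260 + 0.120520 = 0.133780
Restricting to configurations with stuck control-rod sensor present: 0.54782·0.22 = 0.120520.
So P(stuck control-rod sensor | scram, ¬genuine neutron-flux excursion) = 0.120520/0.133780 ≈ 0.9009.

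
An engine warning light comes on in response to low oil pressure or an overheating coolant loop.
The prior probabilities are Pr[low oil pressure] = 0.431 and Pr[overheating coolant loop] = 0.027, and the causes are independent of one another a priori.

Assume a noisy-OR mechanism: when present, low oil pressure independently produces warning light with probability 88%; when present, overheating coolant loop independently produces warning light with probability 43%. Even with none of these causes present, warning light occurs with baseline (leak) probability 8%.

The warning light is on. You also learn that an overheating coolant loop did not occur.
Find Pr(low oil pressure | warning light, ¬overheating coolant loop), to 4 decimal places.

Under noisy-OR, P(warning light | causes) = 1 − (1−0.08)·∏(1−qᵢ) over the active causes.
Numerator (weight on configurations with low oil pressure): 0.8896×0.431 = 0.383418
Normalizer over all consistent configurations: 0.08×0.569 + 0.8896×0.431 = 0.428938
P(low oil pressure | warning light, ¬overheating coolant loop) = 0.383418/0.428938 ≈ 0.8939

Pr(low oil pressure | warning light, ¬overheating coolant loop) ≈ 0.8939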